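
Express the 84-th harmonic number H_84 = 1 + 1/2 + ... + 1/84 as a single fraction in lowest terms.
H_84 = 3681181948368536301765969745576439759/734184632222154704090370027645633600

Direct summation: H_84 = 1 + 1/2 + ... + 1/84. The least common denominator is lcm(1, ..., 84) = 8076030954443701744994070304101969600; over this denominator the numerator is 8076030954443701744994070304101969600 + 4038015477221850872497035152050984800 + 2692010318147900581664690101367323200 + 2019007738610925436248517576025492400 + 1615206190888740348998814060820393920 + 1346005159073950290832345050683661600 + 1153718707777671677856295757728852800 + 1009503869305462718124258788012746200 + 897336772715966860554896700455774400 + 807603095444370174499407030410196960 + 734184632222154704090370027645633600 + 673002579536975145416172525341830800 + 621233150341823211153390023392459200 + 576859353888835838928147878864426400 + 538402063629580116332938020273464640 + 504751934652731359062129394006373100 + 475060644379041279117298253182468800 + 448668386357983430277448350227887200 + 425054260760194828683898437057998400 + 403801547722185087249703515205098480 + 384572902592557225952098585909617600 + 367092316111077352045185013822816800 + 351131780627987032391046534960955200 + 336501289768487572708086262670915400 + 323041238177748069799762812164078784 + 310616575170911605576695011696229600 + 299112257571988953518298900151924800 + 288429676944417919464073939432213200 + 278483826015300060172209320831102400 + 269201031814790058166469010136732320 + 260517127562700056290131300132321600 + 252375967326365679531064697003186550 + 244728210740718234696790009215211200 + 237530322189520639558649126591234400 + 230743741555534335571259151545770560 + 224334193178991715138724175113943600 + 218271106876856803918758656867620800 + 212527130380097414341949218528999200 + 207077716780607737051130007797486400 + 201900773861092543624851757602549240 + 196976364742529310853513909856145600 + 192286451296278612976049292954808800 + 187814673359155854534745821025627200 + 183546158055538676022592506911408400 + 179467354543193372110979340091154880 + 175565890313993516195523267480477600 + 171830445839227696702001495831956800 + 168250644884243786354043131335457700 + 164816958253953096836613679675550400 + 161520619088874034899881406082039392 + 158353548126347093039099417727489600 + 155308287585455802788347505848114800 + 152377942536673617830076798190603200 + 149556128785994476759149450075962400 + 146836926444430940818074005529126720 + 144214838472208959732036969716106600 + 141684753586731609561299479019332800 + 139241913007650030086104660415551200 + 136881880583791554999899496679694400 + 134600515907395029083234505068366160 + 132393950072847569590066726296753600 + 130258563781350028145065650066160800 + 128190967530852408650699528636539200 + 126187983663182839765532348501593275 + 124246630068364642230678004678491840 + 122364105370359117348395004607605600 + 120537775439458234999911497076148800 + 118765161094760319779324563295617200 + 117043926875995677463682178320318400 + 115371870777767167785629575772885280 + 113746914851319742887240426818337600 + 112167096589495857569362087556971800 + 110630561019776736232795483617835200 + 109135553438428401959379328433810400 + 107680412725916023266587604054692928 + 106263565190048707170974609264499600 + 104883518888879243441481432520804800 + 103538858390303868525565003898743200 + 102228239929667110696127472203822400 + 100950386930546271812425878801274620 + 99704085857329651172766300050641600 + 98488182371264655426756954928072800 + 97301577764381948734868316916891200 + 96143225648139306488024646477404400 = 40493001432053899319425667201340837349, so H_84 = 40493001432053899319425667201340837349/8076030954443701744994070304101969600; reducing by gcd(40493001432053899319425667201340837349, 8076030954443701744994070304101969600) = 11 gives 3681181948368536301765969745576439759/734184632222154704090370027645633600 ≈ 5.01397. (The PNT-adjacent estimate ln(84) + γ ≈ 5.00803 matches within O(1/n).)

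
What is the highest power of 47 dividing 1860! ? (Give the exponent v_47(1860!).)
v_47(1860!) = 39

Legendre's formula: v_p(n!) = Σ_{k ≥ 1} ⌊n / p^k⌋. For p = 47, n = 1860, the terms are:
  ⌊1860/47^1⌋ = ⌊1860/47⌋ = 39
(the next term ⌊1860/47^2⌋ = 0, terminating the sum). Summing: v_47(1860!) = 39 = 39.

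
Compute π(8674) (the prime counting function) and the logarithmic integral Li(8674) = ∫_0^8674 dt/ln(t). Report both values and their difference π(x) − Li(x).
π(8674) = 1079;  Li(8674) ≈ 1101.07;  π(x) − Li(x) ≈ -22.07.

Direct count of primes ≤ 8674 gives π(8674) = 1079. Numerical evaluation of the logarithmic integral gives Li(8674) ≈ 1101.07. The difference π(x) − Li(x) ≈ -22.07 is typically negative for small/moderate x (Li(x) overestimates), though Littlewood's theorem shows this sign changes infinitely often.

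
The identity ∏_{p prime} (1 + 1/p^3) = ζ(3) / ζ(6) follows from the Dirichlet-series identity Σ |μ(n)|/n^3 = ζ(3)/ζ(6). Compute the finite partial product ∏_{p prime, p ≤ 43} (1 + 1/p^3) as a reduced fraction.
∏ = 77199709041125603078439960576/65340146372601957980502060935

The primes p ≤ 43 are [2, 3, 5, 7, 11, 13, 17, 19, 23, 29, 31, 37, 41, 43]. For each, (1 + 1/p^3) = (p^3 + 1)/p^3. Multiplying these fractions over p ∈ [2, 3, 5, 7, 11, 13, 17, 19, 23, 29, 31, 37, 41, 43] gives 77199709041125603078439960576/65340146372601957980502060935. (In the limit P → ∞ this tends to ζ(3)/ζ(6).)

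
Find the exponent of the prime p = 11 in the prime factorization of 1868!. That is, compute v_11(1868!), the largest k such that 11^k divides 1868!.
v_11(1868!) = 185

Legendre's formula: v_p(n!) = Σ_{k ≥ 1} ⌊n / p^k⌋. For p = 11, n = 1868, the terms are:
  ⌊1868/11^1⌋ = ⌊1868/11⌋ = 169
  ⌊1868/11^2⌋ = ⌊1868/121⌋ = 15
  ⌊1868/11^3⌋ = ⌊1868/1331⌋ = 1
(the next term ⌊1868/11^4⌋ = 0, terminating the sum). Summing: v_11(1868!) = 169 + 15 + 1 = 185.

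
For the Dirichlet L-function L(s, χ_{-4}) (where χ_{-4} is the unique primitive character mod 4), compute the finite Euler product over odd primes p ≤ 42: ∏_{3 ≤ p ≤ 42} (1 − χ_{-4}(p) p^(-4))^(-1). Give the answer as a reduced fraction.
∏ = 432087862418865343553833546534281744421/436917989841417958707951316628574044160

The odd primes p ≤ 42 are [3, 5, 7, 11, 13, 17, 19, 23, 29, 31, 37, 41]. For each, χ(p) = 1 if p ≡ 1 mod 4, χ(p) = −1 if p ≡ 3 mod 4. Taking (1 − χ(p)/p^4)^(-1) = p^4/(p^4 − χ(p)): (1 − (-1)/3^4)^(-1) · (1 − (1)/5^4)^(-1) · (1 − (-1)/7^4)^(-1) · (1 − (-1)/11^4)^(-1) · (1 − (1)/13^4)^(-1) · (1 − (1)/17^4)^(-1) · (1 − (-1)/19^4)^(-1) · (1 − (-1)/23^4)^(-1) · (1 − (1)/29^4)^(-1) · (1 − (-1)/31^4)^(-1) · (1 − (1)/37^4)^(-1) · (1 − (1)/41^4)^(-1) = 432087862418865343553833546534281744421/436917989841417958707951316628574044160.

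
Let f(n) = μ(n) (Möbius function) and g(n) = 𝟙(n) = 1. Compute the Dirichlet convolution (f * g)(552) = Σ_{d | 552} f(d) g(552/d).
(μ * 𝟙)(552) = 0

Divisors of 552: [1, 2, 3, 4, 6, 8, 12, 23, 24, 46, 69, 92, 138, 184, 276, 552]. For each d | 552:
  d = 1: μ(1) · 𝟙(552/1) = 1 · 1 = 1
  d = 2: μ(2) · 𝟙(552/2) = -1 · 1 = -1
  d = 3: μ(3) · 𝟙(552/3) = -1 · 1 = -1
  d = 4: μ(4) · 𝟙(552/4) = 0 · 1 = 0
  d = 6: μ(6) · 𝟙(552/6) = 1 · 1 = 1
  d = 8: μ(8) · 𝟙(552/8) = 0 · 1 = 0
  d = 12: μ(12) · 𝟙(552/12) = 0 · 1 = 0
  d = 23: μ(23) · 𝟙(552/23) = -1 · 1 = -1
  d = 24: μ(24) · 𝟙(552/24) = 0 · 1 = 0
  d = 46: μ(46) · 𝟙(552/46) = 1 · 1 = 1
  d = 69: μ(69) · 𝟙(552/69) = 1 · 1 = 1
  d = 92: μ(92) · 𝟙(552/92) = 0 · 1 = 0
  d = 138: μ(138) · 𝟙(552/138) = -1 · 1 = -1
  d = 184: μ(184) · 𝟙(552/184) = 0 · 1 = 0
  d = 276: μ(276) · 𝟙(552/276) = 0 · 1 = 0
  d = 552: μ(552) · 𝟙(552/552) = 0 · 1 = 0
Summing: (μ * 𝟙)(552) = 1 + -1 + -1 + 0 + 1 + 0 + 0 + -1 + 0 + 1 + 1 + 0 + -1 + 0 + 0 + 0 = 0.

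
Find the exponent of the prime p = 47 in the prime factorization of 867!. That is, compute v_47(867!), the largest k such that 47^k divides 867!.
v_47(867!) = 18

Legendre's formula: v_p(n!) = Σ_{k ≥ 1} ⌊n / p^k⌋. For p = 47, n = 867, the terms are:
  ⌊867/47^1⌋ = ⌊867/47⌋ = 18
(the next term ⌊867/47^2⌋ = 0, terminating the sum). Summing: v_47(867!) = 18 = 18.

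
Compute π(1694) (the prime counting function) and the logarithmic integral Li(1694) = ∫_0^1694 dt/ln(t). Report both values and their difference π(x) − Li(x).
π(1694) = 264;  Li(1694) ≈ 274.12;  π(x) − Li(x) ≈ -10.12.

Direct count of primes ≤ 1694 gives π(1694) = 264. Numerical evaluation of the logarithmic integral gives Li(1694) ≈ 274.12. The difference π(x) − Li(x) ≈ -10.12 is typically negative for small/moderate x (Li(x) overestimates), though Littlewood's theorem shows this sign changes infinitely often.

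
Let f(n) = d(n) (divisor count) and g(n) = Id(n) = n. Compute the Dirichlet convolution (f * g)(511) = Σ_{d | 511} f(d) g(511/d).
(d * Id)(511) = 675

Divisors of 511: [1, 7, 73, 511]. For each d | 511:
  d = 1: d(1) · Id(511/1) = 1 · 511 = 511
  d = 7: d(7) · Id(511/7) = 2 · 73 = 146
  d = 73: d(73) · Id(511/73) = 2 · 7 = 14
  d = 511: d(511) · Id(511/511) = 4 · 1 = 4
Summing: (d * Id)(511) = 511 + 146 + 14 + 4 = 675.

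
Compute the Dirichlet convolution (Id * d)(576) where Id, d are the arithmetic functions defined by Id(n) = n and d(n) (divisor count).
(Id * d)(576) = 4446

Divisors of 576: [1, 2, 3, 4, 6, 8, 9, 12, 16, 18, 24, 32, 36, 48, 64, 72, 96, 144, 192, 288, 576]. For each d | 576:
  d = 1: Id(1) · d(576/1) = 1 · 21 = 21
  d = 2: Id(2) · d(576/2) = 2 · 18 = 36
  d = 3: Id(3) · d(576/3) = 3 · 14 = 42
  d = 4: Id(4) · d(576/4) = 4 · 15 = 60
  d = 6: Id(6) · d(576/6) = 6 · 12 = 72
  d = 8: Id(8) · d(576/8) = 8 · 12 = 96
  d = 9: Id(9) · d(576/9) = 9 · 7 = 63
  d = 12: Id(12) · d(576/12) = 12 · 10 = 120
  d = 16: Id(16) · d(576/16) = 16 · 9 = 144
  d = 18: Id(18) · d(576/18) = 18 · 6 = 108
  d = 24: Id(24) · d(576/24) = 24 · 8 = 192
  d = 32: Id(32) · d(576/32) = 32 · 6 = 192
  d = 36: Id(36) · d(576/36) = 36 · 5 = 180
  d = 48: Id(48) · d(576/48) = 48 · 6 = 288
  d = 64: Id(64) · d(576/64) = 64 · 3 = 192
  d = 72: Id(72) · d(576/72) = 72 · 4 = 288
  d = 96: Id(96) · d(576/96) = 96 · 4 = 384
  d = 144: Id(144) · d(576/144) = 144 · 3 = 432
  d = 192: Id(192) · d(576/192) = 192 · 2 = 384
  d = 288: Id(288) · d(576/288) = 288 · 2 = 576
  d = 576: Id(576) · d(576/576) = 576 · 1 = 576
Summing: (Id * d)(576) = 21 + 36 + 42 + 60 + 72 + 96 + 63 + 120 + 144 + 108 + 192 + 192 + 180 + 288 + 192 + 288 + 384 + 432 + 384 + 576 + 576 = 4446.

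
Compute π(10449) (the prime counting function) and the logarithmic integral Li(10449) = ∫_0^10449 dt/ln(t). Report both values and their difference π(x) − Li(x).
π(10449) = 1277;  Li(10449) ≈ 1294.77;  π(x) − Li(x) ≈ -17.77.

Direct count of primes ≤ 10449 gives π(10449) = 1277. Numerical evaluation of the logarithmic integral gives Li(10449) ≈ 1294.77. The difference π(x) − Li(x) ≈ -17.77 is typically negative for small/moderate x (Li(x) overestimates), though Littlewood's theorem shows this sign changes infinitely often.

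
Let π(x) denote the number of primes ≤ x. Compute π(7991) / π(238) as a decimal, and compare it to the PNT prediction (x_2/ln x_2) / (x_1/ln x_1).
π(7991)/π(238) = 1006/51 ≈ 19.7255;  PNT prediction ≈ 20.4466.

π(238) = 51 and π(7991) = 1006, so π(7991)/π(238) ≈ 19.7255. The PNT-predicted ratio is (7991/ln(7991)) / (238/ln(238)) ≈ 20.4466. The two agree to within a few percent, as expected.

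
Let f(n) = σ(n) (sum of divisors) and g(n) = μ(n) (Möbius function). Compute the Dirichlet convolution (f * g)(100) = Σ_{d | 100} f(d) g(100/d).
(σ * μ)(100) = 100

Divisors of 100: [1, 2, 4, 5, 10, 20, 25, 50, 100]. For each d | 100:
  d = 1: σ(1) · μ(100/1) = 1 · 0 = 0
  d = 2: σ(2) · μ(100/2) = 3 · 0 = 0
  d = 4: σ(4) · μ(100/4) = 7 · 0 = 0
  d = 5: σ(5) · μ(100/5) = 6 · 0 = 0
  d = 10: σ(10) · μ(100/10) = 18 · 1 = 18
  d = 20: σ(20) · μ(100/20) = 42 · -1 = -42
  d = 25: σ(25) · μ(100/25) = 31 · 0 = 0
  d = 50: σ(50) · μ(100/50) = 93 · -1 = -93
  d = 100: σ(100) · μ(100/100) = 217 · 1 = 217
Summing: (σ * μ)(100) = 0 + 0 + 0 + 0 + 18 + -42 + 0 + -93 + 217 = 100.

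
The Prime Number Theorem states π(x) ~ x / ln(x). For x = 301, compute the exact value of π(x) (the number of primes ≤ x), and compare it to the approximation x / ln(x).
π(301) = 62;  x/ln(x) ≈ 52.74;  relative error ≈ 14.93%.

Directly count primes up to 301: π(301) = 62. The PNT approximation gives 301/ln(301) ≈ 301/5.70711 ≈ 52.74. Relative error (π(x) − x/ln(x)) / π(x) ≈ 14.93%; the approximation is known to undercount slightly (Li(x) is a better estimate).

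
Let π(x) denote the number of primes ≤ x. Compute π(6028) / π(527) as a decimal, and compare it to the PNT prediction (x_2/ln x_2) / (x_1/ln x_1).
π(6028)/π(527) = 785/99 ≈ 7.9293;  PNT prediction ≈ 8.2359.

π(527) = 99 and π(6028) = 785, so π(6028)/π(527) ≈ 7.9293. The PNT-predicted ratio is (6028/ln(6028)) / (527/ln(527)) ≈ 8.2359. The two agree to within a few percent, as expected.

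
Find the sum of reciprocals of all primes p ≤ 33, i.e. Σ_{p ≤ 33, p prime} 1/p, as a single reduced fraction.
Σ 1/p = 314016924901/200560490130

π(33) = 11, so the primes ≤ 33 are [2, 3, 5, 7, 11, 13, 17, 19, 23, 29, 31]. Summing 1/p over these primes: 314016924901/200560490130 ≈ 1.5657. Mertens estimate ln ln(33) + 0.2615 ≈ 1.5133.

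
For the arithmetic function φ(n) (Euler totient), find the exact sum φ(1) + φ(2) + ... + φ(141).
Σ_{n ≤ 141} φ(n) = 6092

Compute φ(n) for each 1 ≤ n ≤ 141: φ(1) = 1, φ(2) = 1, φ(3) = 2, φ(4) = 2, φ(5) = 4, φ(6) = 2, φ(7) = 6, φ(8) = 4, φ(9) = 6, φ(10) = 4, φ(11) = 10, φ(12) = 4, φ(13) = 12, φ(14) = 6, φ(15) = 8, φ(16) = 8, φ(17) = 16, φ(18) = 6, φ(19) = 18, φ(20) = 8, φ(21) = 12, φ(22) = 10, φ(23) = 22, φ(24) = 8, φ(25) = 20, φ(26) = 12, φ(27) = 18, φ(28) = 12, φ(29) = 28, φ(30) = 8, φ(31) = 30, φ(32) = 16, φ(33) = 20, φ(34) = 16, φ(35) = 24, φ(36) = 12, φ(37) = 36, φ(38) = 18, φ(39) = 24, φ(40) = 16, φ(41) = 40, φ(42) = 12, φ(43) = 42, φ(44) = 20, φ(45) = 24, φ(46) = 22, φ(47) = 46, φ(48) = 16, φ(49) = 42, φ(50) = 20, φ(51) = 32, φ(52) = 24, φ(53) = 52, φ(54) = 18, φ(55) = 40, φ(56) = 24, φ(57) = 36, φ(58) = 28, φ(59) = 58, φ(60) = 16, φ(61) = 60, φ(62) = 30, φ(63) = 36, φ(64) = 32, φ(65) = 48, φ(66) = 20, φ(67) = 66, φ(68) = 32, φ(69) = 44, φ(70) = 24, φ(71) = 70, φ(72) = 24, φ(73) = 72, φ(74) = 36, φ(75) = 40, φ(76) = 36, φ(77) = 60, φ(78) = 24, φ(79) = 78, φ(80) = 32, φ(81) = 54, φ(82) = 40, φ(83) = 82, φ(84) = 24, φ(85) = 64, φ(86) = 42, φ(87) = 56, φ(88) = 40, φ(89) = 88, φ(90) = 24, φ(91) = 72, φ(92) = 44, φ(93) = 60, φ(94) = 46, φ(95) = 72, φ(96) = 32, φ(97) = 96, φ(98) = 42, φ(99) = 60, φ(100) = 40, φ(101) = 100, φ(102) = 32, φ(103) = 102, φ(104) = 48, φ(105) = 48, φ(106) = 52, φ(107) = 106, φ(108) = 36, φ(109) = 108, φ(110) = 40, φ(111) = 72, φ(112) = 48, φ(113) = 112, φ(114) = 36, φ(115) = 88, φ(116) = 56, φ(117) = 72, φ(118) = 58, φ(119) = 96, φ(120) = 32, φ(121) = 110, φ(122) = 60, φ(123) = 80, φ(124) = 60, φ(125) = 100, φ(126) = 36, φ(127) = 126, φ(128) = 64, φ(129) = 84, φ(130) = 48, φ(131) = 130, φ(132) = 40, φ(133) = 108, φ(134) = 66, φ(135) = 72, φ(136) = 64, φ(137) = 136, φ(138) = 44, φ(139) = 138, φ(140) = 48, φ(141) = 92. Summing all 141 values: 6092. (Average order: Σ_{n ≤ x} φ(n) ~ (3/π²) x². For x = 141, (3/π²)·141² ≈ 6043.10.)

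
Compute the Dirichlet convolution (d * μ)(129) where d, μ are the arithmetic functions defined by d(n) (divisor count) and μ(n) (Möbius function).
(d * μ)(129) = 1

Divisors of 129: [1, 3, 43, 129]. For each d | 129:
  d = 1: d(1) · μ(129/1) = 1 · 1 = 1
  d = 3: d(3) · μ(129/3) = 2 · -1 = -2
  d = 43: d(43) · μ(129/43) = 2 · -1 = -2
  d = 129: d(129) · μ(129/129) = 4 · 1 = 4
Summing: (d * μ)(129) = 1 + -2 + -2 + 4 = 1.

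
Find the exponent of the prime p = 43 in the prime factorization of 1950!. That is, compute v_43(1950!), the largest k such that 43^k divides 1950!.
v_43(1950!) = 46

Legendre's formula: v_p(n!) = Σ_{k ≥ 1} ⌊n / p^k⌋. For p = 43, n = 1950, the terms are:
  ⌊1950/43^1⌋ = ⌊1950/43⌋ = 45
  ⌊1950/43^2⌋ = ⌊1950/1849⌋ = 1
(the next term ⌊1950/43^3⌋ = 0, terminating the sum). Summing: v_43(1950!) = 45 + 1 = 46.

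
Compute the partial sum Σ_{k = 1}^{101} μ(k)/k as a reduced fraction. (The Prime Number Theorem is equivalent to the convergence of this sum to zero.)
Σ μ(k)/k = 823965756623769369265289008893453993/38810394059749560150010552813417893845

Values of μ(k) for 1 ≤ k ≤ 101: μ(1) = 1, μ(2) = -1, μ(3) = -1, μ(5) = -1, μ(6) = 1, μ(7) = -1, μ(10) = 1, μ(11) = -1, μ(13) = -1, μ(14) = 1, μ(15) = 1, μ(17) = -1, μ(19) = -1, μ(21) = 1, μ(22) = 1, μ(23) = -1, μ(26) = 1, μ(29) = -1, μ(30) = -1, μ(31) = -1, μ(33) = 1, μ(34) = 1, μ(35) = 1, μ(37) = -1, μ(38) = 1, μ(39) = 1, μ(41) = -1, μ(42) = -1, μ(43) = -1, μ(46) = 1, μ(47) = -1, μ(51) = 1, μ(53) = -1, μ(55) = 1, μ(57) = 1, μ(58) = 1, μ(59) = -1, μ(61) = -1, μ(62) = 1, μ(65) = 1, μ(66) = -1, μ(67) = -1, μ(69) = 1, μ(70) = -1, μ(71) = -1, μ(73) = -1, μ(74) = 1, μ(77) = 1, μ(78) = -1, μ(79) = -1, μ(82) = 1, μ(83) = -1, μ(85) = 1, μ(86) = 1, μ(87) = 1, μ(89) = -1, μ(91) = 1, μ(93) = 1, μ(94) = 1, μ(95) = 1, μ(97) = -1, μ(101) = -1, with μ = 0 on non-squarefree integers. Summing μ(k)/k for k where μ(k) ≠ 0 gives 823965756623769369265289008893453993/38810394059749560150010552813417893845 ≈ 0.0212. (PNT ⟺ this sum → 0 as n → ∞.)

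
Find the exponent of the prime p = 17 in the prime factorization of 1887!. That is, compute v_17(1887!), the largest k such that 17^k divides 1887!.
v_17(1887!) = 117

Legendre's formula: v_p(n!) = Σ_{k ≥ 1} ⌊n / p^k⌋. For p = 17, n = 1887, the terms are:
  ⌊1887/17^1⌋ = ⌊1887/17⌋ = 111
  ⌊1887/17^2⌋ = ⌊1887/289⌋ = 6
(the next term ⌊1887/17^3⌋ = 0, terminating the sum). Summing: v_17(1887!) = 111 + 6 = 117.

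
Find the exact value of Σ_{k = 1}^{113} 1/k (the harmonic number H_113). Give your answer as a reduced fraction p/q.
H_113 = 92269644494133624806164448254219916691626018956801/17379782769567790172972927968296006432665936992320

Direct summation: H_113 = 1 + 1/2 + ... + 1/113. The least common denominator is lcm(1, ..., 113) = 955888052326228459513511038256280353796626534577600; over this denominator the numerator is 955888052326228459513511038256280353796626534577600 + 477944026163114229756755519128140176898313267288800 + 318629350775409486504503679418760117932208844859200 + 238972013081557114878377759564070088449156633644400 + 191177610465245691902702207651256070759325306915520 + 159314675387704743252251839709380058966104422429600 + 136555436046604065644787291179468621970946647796800 + 119486006540778557439188879782035044224578316822200 + 106209783591803162168167893139586705977402948286400 + 95588805232622845951351103825628035379662653457760 + 86898913847838950864864639841480032163329684961600 + 79657337693852371626125919854690029483052211214800 + 73529850178940650731808541404329257984355887275200 + 68277718023302032822393645589734310985473323898400 + 63725870155081897300900735883752023586441768971840 + 59743003270389278719594439891017522112289158411100 + 56228708960366379971383002250369432576272149092800 + 53104891795901581084083946569793352988701474143200 + 50309897490854129448079528329277913357717186030400 + 47794402616311422975675551912814017689831326728880 + 45518478682201355214929097059822873990315549265600 + 43449456923919475432432319920740016081664842480800 + 41560350101140367804935262532881754512896805851200 + 39828668846926185813062959927345014741526105607400 + 38235522093049138380540441530251214151865061383104 + 36764925089470325365904270702164628992177943637600 + 35403261197267720722722631046528901992467649428800 + 34138859011651016411196822794867155492736661949200 + 32961656976766498603914173732975184613676777054400 + 31862935077540948650450367941876011793220884485920 + 30835098462136401919790678653428398509568597889600 + 29871501635194639359797219945508761056144579205550 + 28966304615946316954954879947160010721109894987200 + 28114354480183189985691501125184716288136074546400 + 27311087209320813128957458235893724394189329559360 + 26552445897950790542041973284896676494350737071600 + 25834812225033201608473271304223793345854771204800 + 25154948745427064724039764164638956678858593015200 + 24509950059646883577269513801443085994785295758400 + 23897201308155711487837775956407008844915663364440 + 23314342739664108768622220445275130580405525233600 + 22759239341100677607464548529911436995157774632800 + 22229954705261126965430489261773961716200617083200 + 21724728461959737716216159960370008040832421240400 + 21241956718360632433633578627917341195480589657280 + 20780175050570183902467631266440877256448402925600 + 20338043666515499138585341239495326676523968820800 + 19914334423463092906531479963672507370763052803700 + 19507919435229152234969613025638374567278092542400 + 19117761046524569190270220765125607075932530691552 + 18742902986788793323794334083456477525424049697600 + 18382462544735162682952135351082314496088971818800 + 18035623628796763387047378080307176486728802539200 + 17701630598633860361361315523264450996233824714400 + 17379782769567790172972927968296006432665936992320 + 17069429505825508205598411397433577746368330974600 + 16769965830284709816026509443092637785905728676800 + 16480828488383249301957086866487592306838388527200 + 16201492412308956940906966750106446674519093806400 + 15931467538770474325225183970938005896610442242960 + 15670295939774237041205098987807874652403713681600 + 15417549231068200959895339326714199254784298944800 + 15172826227400451738309699019940957996771849755200 + 14935750817597319679898609972754380528072289602775 + 14705970035788130146361708280865851596871177455040 + 14483152307973158477477439973580005360554947493600 + 14266985855615350141992702063526572444725769172800 + 14057177240091594992845750562592358144068037273200 + 13853450033713455934978420844293918170965601950400 + 13655543604660406564478729117946862197094664779680 + 13463212004594767035401563919102540194318683585600 + 13276222948975395271020986642448338247175368535800 + 13094356881181211774157685455565484298583925131200 + 12917406112516600804236635652111896672927385602400 + 12745174031016379460180147176750404717288353794368 + 12577474372713532362019882082319478339429296507600 + 12414130549691278694980662834497147451904240708800 + 12254975029823441788634756900721542997392647879200 + 12099848763623145057133051117168105744261095374400 + 11948600654077855743918887978203504422457831682220 + 11801087065755906907574210348842967330822549809600 + 11657171369832054384311110222637565290202762616800 + 11516723522002752524259169135617835587911163067200 + 11379619670550338803732274264955718497578887316400 + 11245741792073275994276600450073886515254429818560 + 11114977352630563482715244630886980858100308541600 + 10987218992255499534638057910991728204558925684800 + 10862364230979868858108079980185004020416210620200 + 10740315194676724264196753238834610716816028478400 + 10620978359180316216816789313958670597740294828640 + 10504264311277235818829791629189893997765126753600 + 10390087525285091951233815633220438628224201462800 + 10278366154045467306596892884476132836522865963200 + 10169021833257749569292670619747663338261984410400 + 10061979498170825889615905665855582671543437206080 + 9957167211731546453265739981836253685381526401850 + 9854516003363179994984649878930725296872438500800 + 9753959717614576117484806512819187283639046271200 + 9655434871982105651651626649053336907036631662400 + 9558880523262284595135110382562803537966265345776 + 9464238141843846133797138992636439146501252817600 + 9371451493394396661897167041728238762712024848800 + 9280466527439111257412728526760003434918704219200 + 9191231272367581341476067675541157248044485909400 + 9103695736440271042985819411964574798063109853120 + 9017811814398381693523689040153588243364401269600 + 8933533199310546350593561105198881811183425556800 + 8850815299316930180680657761632225498116912357200 + 8769615158956224399206523286754865631161711326400 + 8689891384783895086486463984148003216332968496160 + 8611604075011067202824423768074597781951590401600 + 8534714752912754102799205698716788873184165487300 + 8459186303771933270031071135011330564571916235200 = 5074830447177349364339044653982095418039431042624055, so H_113 = 5074830447177349364339044653982095418039431042624055/955888052326228459513511038256280353796626534577600; reducing by gcd(5074830447177349364339044653982095418039431042624055, 955888052326228459513511038256280353796626534577600) = 55 gives 92269644494133624806164448254219916691626018956801/17379782769567790172972927968296006432665936992320 ≈ 5.30902. (The PNT-adjacent estimate ln(113) + γ ≈ 5.30460 matches within O(1/n).)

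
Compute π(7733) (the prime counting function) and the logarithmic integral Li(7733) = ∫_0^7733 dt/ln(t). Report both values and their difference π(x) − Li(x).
π(7733) = 981;  Li(7733) ≈ 996.65;  π(x) − Li(x) ≈ -15.65.

Direct count of primes ≤ 7733 gives π(7733) = 981. Numerical evaluation of the logarithmic integral gives Li(7733) ≈ 996.65. The difference π(x) − Li(x) ≈ -15.65 is typically negative for small/moderate x (Li(x) overestimates), though Littlewood's theorem shows this sign changes infinitely often.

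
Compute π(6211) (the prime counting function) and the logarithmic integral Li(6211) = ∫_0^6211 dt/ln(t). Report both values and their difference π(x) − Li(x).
π(6211) = 808;  Li(6211) ≈ 824.62;  π(x) − Li(x) ≈ -16.62.

Direct count of primes ≤ 6211 gives π(6211) = 808. Numerical evaluation of the logarithmic integral gives Li(6211) ≈ 824.62. The difference π(x) − Li(x) ≈ -16.62 is typically negative for small/moderate x (Li(x) overestimates), though Littlewood's theorem shows this sign changes infinitely often.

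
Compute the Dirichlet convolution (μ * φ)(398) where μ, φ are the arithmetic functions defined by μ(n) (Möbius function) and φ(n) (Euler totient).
(μ * φ)(398) = 0

Divisors of 398: [1, 2, 199, 398]. For each d | 398:
  d = 1: μ(1) · φ(398/1) = 1 · 198 = 198
  d = 2: μ(2) · φ(398/2) = -1 · 198 = -198
  d = 199: μ(199) · φ(398/199) = -1 · 1 = -1
  d = 398: μ(398) · φ(398/398) = 1 · 1 = 1
Summing: (μ * φ)(398) = 198 + -198 + -1 + 1 = 0.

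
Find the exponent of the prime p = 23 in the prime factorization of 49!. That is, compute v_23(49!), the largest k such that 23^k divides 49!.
v_23(49!) = 2

Legendre's formula: v_p(n!) = Σ_{k ≥ 1} ⌊n / p^k⌋. For p = 23, n = 49, the terms are:
  ⌊49/23^1⌋ = ⌊49/23⌋ = 2
(the next term ⌊49/23^2⌋ = 0, terminating the sum). Summing: v_23(49!) = 2 = 2.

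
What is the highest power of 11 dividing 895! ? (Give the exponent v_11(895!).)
v_11(895!) = 88

Legendre's formula: v_p(n!) = Σ_{k ≥ 1} ⌊n / p^k⌋. For p = 11, n = 895, the terms are:
  ⌊895/11^1⌋ = ⌊895/11⌋ = 81
  ⌊895/11^2⌋ = ⌊895/121⌋ = 7
(the next term ⌊895/11^3⌋ = 0, terminating the sum). Summing: v_11(895!) = 81 + 7 = 88.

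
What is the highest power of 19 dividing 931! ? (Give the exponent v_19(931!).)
v_19(931!) = 51

Legendre's formula: v_p(n!) = Σ_{k ≥ 1} ⌊n / p^k⌋. For p = 19, n = 931, the terms are:
  ⌊931/19^1⌋ = ⌊931/19⌋ = 49
  ⌊931/19^2⌋ = ⌊931/361⌋ = 2
(the next term ⌊931/19^3⌋ = 0, terminating the sum). Summing: v_19(931!) = 49 + 2 = 51.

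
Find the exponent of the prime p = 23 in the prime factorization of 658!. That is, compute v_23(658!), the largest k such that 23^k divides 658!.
v_23(658!) = 29

Legendre's formula: v_p(n!) = Σ_{k ≥ 1} ⌊n / p^k⌋. For p = 23, n = 658, the terms are:
  ⌊658/23^1⌋ = ⌊658/23⌋ = 28
  ⌊658/23^2⌋ = ⌊658/529⌋ = 1
(the next term ⌊658/23^3⌋ = 0, terminating the sum). Summing: v_23(658!) = 28 + 1 = 29.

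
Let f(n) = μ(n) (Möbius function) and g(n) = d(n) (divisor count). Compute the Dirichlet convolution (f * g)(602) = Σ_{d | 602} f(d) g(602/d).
(μ * d)(602) = 1

Divisors of 602: [1, 2, 7, 14, 43, 86, 301, 602]. For each d | 602:
  d = 1: μ(1) · d(602/1) = 1 · 8 = 8
  d = 2: μ(2) · d(602/2) = -1 · 4 = -4
  d = 7: μ(7) · d(602/7) = -1 · 4 = -4
  d = 14: μ(14) · d(602/14) = 1 · 2 = 2
  d = 43: μ(43) · d(602/43) = -1 · 4 = -4
  d = 86: μ(86) · d(602/86) = 1 · 2 = 2
  d = 301: μ(301) · d(602/301) = 1 · 2 = 2
  d = 602: μ(602) · d(602/602) = -1 · 1 = -1
Summing: (μ * d)(602) = 8 + -4 + -4 + 2 + -4 + 2 + 2 + -1 = 1.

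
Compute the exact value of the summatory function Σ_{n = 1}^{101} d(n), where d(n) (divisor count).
Σ_{n ≤ 101} d(n) = 484

Compute d(n) for each 1 ≤ n ≤ 101: d(1) = 1, d(2) = 2, d(3) = 2, d(4) = 3, d(5) = 2, d(6) = 4, d(7) = 2, d(8) = 4, d(9) = 3, d(10) = 4, d(11) = 2, d(12) = 6, d(13) = 2, d(14) = 4, d(15) = 4, d(16) = 5, d(17) = 2, d(18) = 6, d(19) = 2, d(20) = 6, d(21) = 4, d(22) = 4, d(23) = 2, d(24) = 8, d(25) = 3, d(26) = 4, d(27) = 4, d(28) = 6, d(29) = 2, d(30) = 8, d(31) = 2, d(32) = 6, d(33) = 4, d(34) = 4, d(35) = 4, d(36) = 9, d(37) = 2, d(38) = 4, d(39) = 4, d(40) = 8, d(41) = 2, d(42) = 8, d(43) = 2, d(44) = 6, d(45) = 6, d(46) = 4, d(47) = 2, d(48) = 10, d(49) = 3, d(50) = 6, d(51) = 4, d(52) = 6, d(53) = 2, d(54) = 8, d(55) = 4, d(56) = 8, d(57) = 4, d(58) = 4, d(59) = 2, d(60) = 12, d(61) = 2, d(62) = 4, d(63) = 6, d(64) = 7, d(65) = 4, d(66) = 8, d(67) = 2, d(68) = 6, d(69) = 4, d(70) = 8, d(71) = 2, d(72) = 12, d(73) = 2, d(74) = 4, d(75) = 6, d(76) = 6, d(77) = 4, d(78) = 8, d(79) = 2, d(80) = 10, d(81) = 5, d(82) = 4, d(83) = 2, d(84) = 12, d(85) = 4, d(86) = 4, d(87) = 4, d(88) = 8, d(89) = 2, d(90) = 12, d(91) = 4, d(92) = 6, d(93) = 4, d(94) = 4, d(95) = 4, d(96) = 12, d(97) = 2, d(98) = 6, d(99) = 6, d(100) = 9, d(101) = 2. Summing all 101 values: 484. (Dirichlet's divisor formula: Σ_{n ≤ x} d(n) = x ln(x) + (2γ − 1) x + O(√x). For x = 101, the asymptotic estimate is ≈ 481.72.)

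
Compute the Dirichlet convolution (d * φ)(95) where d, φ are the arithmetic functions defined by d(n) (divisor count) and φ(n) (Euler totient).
(d * φ)(95) = 120

Divisors of 95: [1, 5, 19, 95]. For each d | 95:
  d = 1: d(1) · φ(95/1) = 1 · 72 = 72
  d = 5: d(5) · φ(95/5) = 2 · 18 = 36
  d = 19: d(19) · φ(95/19) = 2 · 4 = 8
  d = 95: d(95) · φ(95/95) = 4 · 1 = 4
Summing: (d * φ)(95) = 72 + 36 + 8 + 4 = 120.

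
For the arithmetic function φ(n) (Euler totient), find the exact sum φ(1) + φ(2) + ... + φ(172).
Σ_{n ≤ 172} φ(n) = 9022

Compute φ(n) for each 1 ≤ n ≤ 172: φ(1) = 1, φ(2) = 1, φ(3) = 2, φ(4) = 2, φ(5) = 4, φ(6) = 2, φ(7) = 6, φ(8) = 4, φ(9) = 6, φ(10) = 4, φ(11) = 10, φ(12) = 4, φ(13) = 12, φ(14) = 6, φ(15) = 8, φ(16) = 8, φ(17) = 16, φ(18) = 6, φ(19) = 18, φ(20) = 8, φ(21) = 12, φ(22) = 10, φ(23) = 22, φ(24) = 8, φ(25) = 20, φ(26) = 12, φ(27) = 18, φ(28) = 12, φ(29) = 28, φ(30) = 8, φ(31) = 30, φ(32) = 16, φ(33) = 20, φ(34) = 16, φ(35) = 24, φ(36) = 12, φ(37) = 36, φ(38) = 18, φ(39) = 24, φ(40) = 16, φ(41) = 40, φ(42) = 12, φ(43) = 42, φ(44) = 20, φ(45) = 24, φ(46) = 22, φ(47) = 46, φ(48) = 16, φ(49) = 42, φ(50) = 20, φ(51) = 32, φ(52) = 24, φ(53) = 52, φ(54) = 18, φ(55) = 40, φ(56) = 24, φ(57) = 36, φ(58) = 28, φ(59) = 58, φ(60) = 16, φ(61) = 60, φ(62) = 30, φ(63) = 36, φ(64) = 32, φ(65) = 48, φ(66) = 20, φ(67) = 66, φ(68) = 32, φ(69) = 44, φ(70) = 24, φ(71) = 70, φ(72) = 24, φ(73) = 72, φ(74) = 36, φ(75) = 40, φ(76) = 36, φ(77) = 60, φ(78) = 24, φ(79) = 78, φ(80) = 32, φ(81) = 54, φ(82) = 40, φ(83) = 82, φ(84) = 24, φ(85) = 64, φ(86) = 42, φ(87) = 56, φ(88) = 40, φ(89) = 88, φ(90) = 24, φ(91) = 72, φ(92) = 44, φ(93) = 60, φ(94) = 46, φ(95) = 72, φ(96) = 32, φ(97) = 96, φ(98) = 42, φ(99) = 60, φ(100) = 40, φ(101) = 100, φ(102) = 32, φ(103) = 102, φ(104) = 48, φ(105) = 48, φ(106) = 52, φ(107) = 106, φ(108) = 36, φ(109) = 108, φ(110) = 40, φ(111) = 72, φ(112) = 48, φ(113) = 112, φ(114) = 36, φ(115) = 88, φ(116) = 56, φ(117) = 72, φ(118) = 58, φ(119) = 96, φ(120) = 32, φ(121) = 110, φ(122) = 60, φ(123) = 80, φ(124) = 60, φ(125) = 100, φ(126) = 36, φ(127) = 126, φ(128) = 64, φ(129) = 84, φ(130) = 48, φ(131) = 130, φ(132) = 40, φ(133) = 108, φ(134) = 66, φ(135) = 72, φ(136) = 64, φ(137) = 136, φ(138) = 44, φ(139) = 138, φ(140) = 48, φ(141) = 92, φ(142) = 70, φ(143) = 120, φ(144) = 48, φ(145) = 112, φ(146) = 72, φ(147) = 84, φ(148) = 72, φ(149) = 148, φ(150) = 40, φ(151) = 150, φ(152) = 72, φ(153) = 96, φ(154) = 60, φ(155) = 120, φ(156) = 48, φ(157) = 156, φ(158) = 78, φ(159) = 104, φ(160) = 64, φ(161) = 132, φ(162) = 54, φ(163) = 162, φ(164) = 80, φ(165) = 80, φ(166) = 82, φ(167) = 166, φ(168) = 48, φ(169) = 156, φ(170) = 64, φ(171) = 108, φ(172) = 84. Summing all 172 values: 9022. (Average order: Σ_{n ≤ x} φ(n) ~ (3/π²) x². For x = 172, (3/π²)·172² ≈ 8992.46.)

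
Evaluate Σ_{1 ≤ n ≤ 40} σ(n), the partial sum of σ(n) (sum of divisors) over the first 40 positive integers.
Σ_{n ≤ 40} σ(n) = 1342

Compute σ(n) for each 1 ≤ n ≤ 40: σ(1) = 1, σ(2) = 3, σ(3) = 4, σ(4) = 7, σ(5) = 6, σ(6) = 12, σ(7) = 8, σ(8) = 15, σ(9) = 13, σ(10) = 18, σ(11) = 12, σ(12) = 28, σ(13) = 14, σ(14) = 24, σ(15) = 24, σ(16) = 31, σ(17) = 18, σ(18) = 39, σ(19) = 20, σ(20) = 42, σ(21) = 32, σ(22) = 36, σ(23) = 24, σ(24) = 60, σ(25) = 31, σ(26) = 42, σ(27) = 40, σ(28) = 56, σ(29) = 30, σ(30) = 72, σ(31) = 32, σ(32) = 63, σ(33) = 48, σ(34) = 54, σ(35) = 48, σ(36) = 91, σ(37) = 38, σ(38) = 60, σ(39) = 56, σ(40) = 90. Summing all 40 values: 1342. (Average order: Σ_{n ≤ x} σ(n) ~ (π²/12) x². For x = 40, (π²/12)·40² ≈ 1315.95.)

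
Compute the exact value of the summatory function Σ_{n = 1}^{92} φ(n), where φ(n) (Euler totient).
Σ_{n ≤ 92} φ(n) = 2596

Compute φ(n) for each 1 ≤ n ≤ 92: φ(1) = 1, φ(2) = 1, φ(3) = 2, φ(4) = 2, φ(5) = 4, φ(6) = 2, φ(7) = 6, φ(8) = 4, φ(9) = 6, φ(10) = 4, φ(11) = 10, φ(12) = 4, φ(13) = 12, φ(14) = 6, φ(15) = 8, φ(16) = 8, φ(17) = 16, φ(18) = 6, φ(19) = 18, φ(20) = 8, φ(21) = 12, φ(22) = 10, φ(23) = 22, φ(24) = 8, φ(25) = 20, φ(26) = 12, φ(27) = 18, φ(28) = 12, φ(29) = 28, φ(30) = 8, φ(31) = 30, φ(32) = 16, φ(33) = 20, φ(34) = 16, φ(35) = 24, φ(36) = 12, φ(37) = 36, φ(38) = 18, φ(39) = 24, φ(40) = 16, φ(41) = 40, φ(42) = 12, φ(43) = 42, φ(44) = 20, φ(45) = 24, φ(46) = 22, φ(47) = 46, φ(48) = 16, φ(49) = 42, φ(50) = 20, φ(51) = 32, φ(52) = 24, φ(53) = 52, φ(54) = 18, φ(55) = 40, φ(56) = 24, φ(57) = 36, φ(58) = 28, φ(59) = 58, φ(60) = 16, φ(61) = 60, φ(62) = 30, φ(63) = 36, φ(64) = 32, φ(65) = 48, φ(66) = 20, φ(67) = 66, φ(68) = 32, φ(69) = 44, φ(70) = 24, φ(71) = 70, φ(72) = 24, φ(73) = 72, φ(74) = 36, φ(75) = 40, φ(76) = 36, φ(77) = 60, φ(78) = 24, φ(79) = 78, φ(80) = 32, φ(81) = 54, φ(82) = 40, φ(83) = 82, φ(84) = 24, φ(85) = 64, φ(86) = 42, φ(87) = 56, φ(88) = 40, φ(89) = 88, φ(90) = 24, φ(91) = 72, φ(92) = 44. Summing all 92 values: 2596. (Average order: Σ_{n ≤ x} φ(n) ~ (3/π²) x². For x = 92, (3/π²)·92² ≈ 2572.75.)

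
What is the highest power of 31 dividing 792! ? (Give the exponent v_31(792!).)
v_31(792!) = 25

Legendre's formula: v_p(n!) = Σ_{k ≥ 1} ⌊n / p^k⌋. For p = 31, n = 792, the terms are:
  ⌊792/31^1⌋ = ⌊792/31⌋ = 25
(the next term ⌊792/31^2⌋ = 0, terminating the sum). Summing: v_31(792!) = 25 = 25.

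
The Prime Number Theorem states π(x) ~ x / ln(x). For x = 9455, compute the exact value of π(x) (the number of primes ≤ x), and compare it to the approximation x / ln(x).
π(9455) = 1170;  x/ln(x) ≈ 1032.85;  relative error ≈ 11.72%.

Directly count primes up to 9455: π(9455) = 1170. The PNT approximation gives 9455/ln(9455) ≈ 9455/9.15430 ≈ 1032.85. Relative error (π(x) − x/ln(x)) / π(x) ≈ 11.72%; the approximation is known to undercount slightly (Li(x) is a better estimate).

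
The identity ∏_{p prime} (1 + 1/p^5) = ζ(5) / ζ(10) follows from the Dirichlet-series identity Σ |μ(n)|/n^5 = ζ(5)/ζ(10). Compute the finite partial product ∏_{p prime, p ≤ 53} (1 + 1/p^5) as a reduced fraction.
∏ = 32347597211284988160480267437380591091977322089812731895007080802055947812864/31226639806314720763085693561071542877365250131832357293968847568717289128655

The primes p ≤ 53 are [2, 3, 5, 7, 11, 13, 17, 19, 23, 29, 31, 37, 41, 43, 47, 53]. For each, (1 + 1/p^5) = (p^5 + 1)/p^5. Multiplying these fractions over p ∈ [2, 3, 5, 7, 11, 13, 17, 19, 23, 29, 31, 37, 41, 43, 47, 53] gives 32347597211284988160480267437380591091977322089812731895007080802055947812864/31226639806314720763085693561071542877365250131832357293968847568717289128655. (In the limit P → ∞ this tends to ζ(5)/ζ(10).)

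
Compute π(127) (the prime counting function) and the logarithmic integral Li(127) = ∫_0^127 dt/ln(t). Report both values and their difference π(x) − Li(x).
π(127) = 31;  Li(127) ≈ 35.84;  π(x) − Li(x) ≈ -4.84.

Direct count of primes ≤ 127 gives π(127) = 31. Numerical evaluation of the logarithmic integral gives Li(127) ≈ 35.84. The difference π(x) − Li(x) ≈ -4.84 is typically negative for small/moderate x (Li(x) overestimates), though Littlewood's theorem shows this sign changes infinitely often.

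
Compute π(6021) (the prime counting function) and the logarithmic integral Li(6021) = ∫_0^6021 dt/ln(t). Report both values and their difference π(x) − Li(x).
π(6021) = 785;  Li(6021) ≈ 802.83;  π(x) − Li(x) ≈ -17.83.

Direct count of primes ≤ 6021 gives π(6021) = 785. Numerical evaluation of the logarithmic integral gives Li(6021) ≈ 802.83. The difference π(x) − Li(x) ≈ -17.83 is typically negative for small/moderate x (Li(x) overestimates), though Littlewood's theorem shows this sign changes infinitely often.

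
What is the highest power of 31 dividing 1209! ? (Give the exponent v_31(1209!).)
v_31(1209!) = 40

Legendre's formula: v_p(n!) = Σ_{k ≥ 1} ⌊n / p^k⌋. For p = 31, n = 1209, the terms are:
  ⌊1209/31^1⌋ = ⌊1209/31⌋ = 39
  ⌊1209/31^2⌋ = ⌊1209/961⌋ = 1
(the next term ⌊1209/31^3⌋ = 0, terminating the sum). Summing: v_31(1209!) = 39 + 1 = 40.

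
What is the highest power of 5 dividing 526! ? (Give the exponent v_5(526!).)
v_5(526!) = 130

Legendre's formula: v_p(n!) = Σ_{k ≥ 1} ⌊n / p^k⌋. For p = 5, n = 526, the terms are:
  ⌊526/5^1⌋ = ⌊526/5⌋ = 105
  ⌊526/5^2⌋ = ⌊526/25⌋ = 21
  ⌊526/5^3⌋ = ⌊526/125⌋ = 4
(the next term ⌊526/5^4⌋ = 0, terminating the sum). Summing: v_5(526!) = 105 + 21 + 4 = 130.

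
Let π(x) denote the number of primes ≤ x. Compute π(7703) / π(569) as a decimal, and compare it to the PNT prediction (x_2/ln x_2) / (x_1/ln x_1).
π(7703)/π(569) = 978/104 ≈ 9.4038;  PNT prediction ≈ 9.5964.

π(569) = 104 and π(7703) = 978, so π(7703)/π(569) ≈ 9.4038. The PNT-predicted ratio is (7703/ln(7703)) / (569/ln(569)) ≈ 9.5964. The two agree to within a few percent, as expected.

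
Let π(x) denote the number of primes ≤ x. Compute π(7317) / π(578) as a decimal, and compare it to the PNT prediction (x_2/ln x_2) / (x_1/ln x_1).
π(7317)/π(578) = 932/106 ≈ 8.7925;  PNT prediction ≈ 9.0478.

π(578) = 106 and π(7317) = 932, so π(7317)/π(578) ≈ 8.7925. The PNT-predicted ratio is (7317/ln(7317)) / (578/ln(578)) ≈ 9.0478. The two agree to within a few percent, as expected.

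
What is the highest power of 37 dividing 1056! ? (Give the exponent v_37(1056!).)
v_37(1056!) = 28

Legendre's formula: v_p(n!) = Σ_{k ≥ 1} ⌊n / p^k⌋. For p = 37, n = 1056, the terms are:
  ⌊1056/37^1⌋ = ⌊1056/37⌋ = 28
(the next term ⌊1056/37^2⌋ = 0, terminating the sum). Summing: v_37(1056!) = 28 = 28.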